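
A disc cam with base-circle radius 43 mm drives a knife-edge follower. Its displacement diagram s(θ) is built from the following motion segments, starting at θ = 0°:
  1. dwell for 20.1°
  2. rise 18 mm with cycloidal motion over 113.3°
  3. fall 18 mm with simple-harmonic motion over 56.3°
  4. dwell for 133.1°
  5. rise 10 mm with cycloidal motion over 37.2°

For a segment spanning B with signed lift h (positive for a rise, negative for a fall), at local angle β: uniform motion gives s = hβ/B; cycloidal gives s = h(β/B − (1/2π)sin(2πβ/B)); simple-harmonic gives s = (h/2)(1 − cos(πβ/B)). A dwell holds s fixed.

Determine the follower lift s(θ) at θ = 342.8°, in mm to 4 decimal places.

seg 1 [0°–20.1°] dwell: s stays 0.0000
seg 2 [20.1°–133.4°] cycloidal, h=18: full span → s += 18 → s = 18.0000
seg 3 [133.4°–189.7°] simple-harmonic, h=-18: full span → s += -18 → s = 0.0000
seg 4 [189.7°–322.8°] dwell: s stays 0.0000
seg 5 [322.8°–360°] cycloidal, h=10: θ=342.8° here. β=20, B=37.2. 10·(0.5376 − sin(2π·0.5376)/(2π)) = 5.7492 → s = 5.7492

5.7492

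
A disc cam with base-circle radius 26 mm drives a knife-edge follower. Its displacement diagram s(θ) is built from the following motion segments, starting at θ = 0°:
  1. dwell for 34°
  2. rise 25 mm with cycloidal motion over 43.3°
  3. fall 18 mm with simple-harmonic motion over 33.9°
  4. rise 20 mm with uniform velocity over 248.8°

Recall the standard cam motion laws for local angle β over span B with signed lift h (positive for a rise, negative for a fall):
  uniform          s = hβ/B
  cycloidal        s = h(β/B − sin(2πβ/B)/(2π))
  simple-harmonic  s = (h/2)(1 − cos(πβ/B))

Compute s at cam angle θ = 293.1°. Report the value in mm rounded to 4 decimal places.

seg 1 [0°–34°] dwell: s stays 0.0000
seg 2 [34°–77.3°] cycloidal, h=25: full span → s += 25 → s = 25.0000
seg 3 [77.3°–111.2°] simple-harmonic, h=-18: full span → s += -18 → s = 7.0000
seg 4 [111.2°–360°] uniform, h=20: θ=293.1° here. β=181.9, B=248.8. 20·181.9/248.8 = 14.6222 → s = 21.6222

21.6222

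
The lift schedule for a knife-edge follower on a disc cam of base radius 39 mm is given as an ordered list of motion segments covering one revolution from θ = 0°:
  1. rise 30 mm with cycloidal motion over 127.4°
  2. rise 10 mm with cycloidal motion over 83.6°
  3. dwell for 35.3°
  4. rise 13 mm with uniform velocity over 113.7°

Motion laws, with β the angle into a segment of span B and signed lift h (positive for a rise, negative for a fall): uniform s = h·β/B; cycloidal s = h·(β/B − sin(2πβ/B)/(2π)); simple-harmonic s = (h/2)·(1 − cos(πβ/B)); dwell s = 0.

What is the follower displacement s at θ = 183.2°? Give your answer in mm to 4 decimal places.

seg 1 [0°–127.4°] cycloidal, h=30: full span → s += 30 → s = 30.0000
seg 2 [127.4°–211°] cycloidal, h=10: θ=183.2° here. β=55.8, B=83.6. 10·(0.6675 − sin(2π·0.6675)/(2π)) = 8.0569 → s = 38.0569

38.0569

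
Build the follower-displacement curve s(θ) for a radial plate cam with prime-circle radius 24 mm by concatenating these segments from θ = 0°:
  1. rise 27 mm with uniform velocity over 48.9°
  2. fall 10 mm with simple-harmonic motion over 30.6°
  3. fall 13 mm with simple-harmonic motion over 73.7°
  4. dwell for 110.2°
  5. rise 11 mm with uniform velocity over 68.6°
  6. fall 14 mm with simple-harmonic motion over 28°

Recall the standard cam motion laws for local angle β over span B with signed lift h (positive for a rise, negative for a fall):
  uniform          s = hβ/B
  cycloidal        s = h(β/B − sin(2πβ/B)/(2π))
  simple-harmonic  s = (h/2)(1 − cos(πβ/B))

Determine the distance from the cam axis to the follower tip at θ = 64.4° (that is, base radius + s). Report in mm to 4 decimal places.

seg 1 [0°–48.9°] uniform, h=27: full span → s += 27 → s = 27.0000
seg 2 [48.9°–79.5°] simple-harmonic, h=-10: θ=64.4° here. β=15.5, B=30.6. -10/2·(1 − cos(π·0.5065)) = -5.1027 → s = 21.8973
radial distance = base radius + s = 24 + 21.8973 = 45.8973

45.8973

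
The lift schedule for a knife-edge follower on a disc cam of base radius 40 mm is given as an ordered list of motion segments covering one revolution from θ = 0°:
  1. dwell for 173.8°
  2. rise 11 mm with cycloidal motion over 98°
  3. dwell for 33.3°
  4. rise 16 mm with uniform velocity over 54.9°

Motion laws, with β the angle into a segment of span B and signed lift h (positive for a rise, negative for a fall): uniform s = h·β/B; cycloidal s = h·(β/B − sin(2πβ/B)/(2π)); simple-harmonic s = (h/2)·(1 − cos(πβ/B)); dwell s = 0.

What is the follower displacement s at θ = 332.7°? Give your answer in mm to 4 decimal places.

seg 1 [0°–173.8°] dwell: s stays 0.0000
seg 2 [173.8°–271.8°] cycloidal, h=11: full span → s += 11 → s = 11.0000
seg 3 [271.8°–305.1°] dwell: s stays 11.0000
seg 4 [305.1°–360°] uniform, h=16: θ=332.7° here. β=27.6, B=54.9. 16·27.6/54.9 = 8.0437 → s = 19.0437

19.0437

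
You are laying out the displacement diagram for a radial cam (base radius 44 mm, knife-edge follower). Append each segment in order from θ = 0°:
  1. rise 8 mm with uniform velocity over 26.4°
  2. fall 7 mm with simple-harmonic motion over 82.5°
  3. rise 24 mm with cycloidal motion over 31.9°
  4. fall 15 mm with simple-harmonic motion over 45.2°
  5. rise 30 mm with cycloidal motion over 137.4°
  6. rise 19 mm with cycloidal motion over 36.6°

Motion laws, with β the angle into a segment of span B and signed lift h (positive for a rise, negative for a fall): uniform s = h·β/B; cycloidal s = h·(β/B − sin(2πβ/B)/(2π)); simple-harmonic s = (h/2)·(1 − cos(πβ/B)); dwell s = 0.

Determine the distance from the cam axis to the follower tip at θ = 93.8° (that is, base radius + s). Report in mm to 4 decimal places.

seg 1 [0°–26.4°] uniform, h=8: full span → s += 8 → s = 8.0000
seg 2 [26.4°–108.9°] simple-harmonic, h=-7: θ=93.8° here. β=67.4, B=82.5. -7/2·(1 − cos(π·0.8170)) = -6.4372 → s = 1.5628
radial distance = base radius + s = 44 + 1.5628 = 45.5628

45.5628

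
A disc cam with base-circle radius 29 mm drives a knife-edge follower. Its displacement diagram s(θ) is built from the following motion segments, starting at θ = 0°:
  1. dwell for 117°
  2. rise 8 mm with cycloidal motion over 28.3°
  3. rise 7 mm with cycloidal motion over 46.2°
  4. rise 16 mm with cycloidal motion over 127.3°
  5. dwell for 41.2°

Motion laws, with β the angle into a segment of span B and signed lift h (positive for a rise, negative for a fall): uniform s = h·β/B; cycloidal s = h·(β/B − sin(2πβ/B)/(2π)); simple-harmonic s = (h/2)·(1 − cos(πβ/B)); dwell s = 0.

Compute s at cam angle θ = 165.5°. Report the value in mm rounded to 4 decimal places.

seg 1 [0°–117°] dwell: s stays 0.0000
seg 2 [117°–145.3°] cycloidal, h=8: full span → s += 8 → s = 8.0000
seg 3 [145.3°–191.5°] cycloidal, h=7: θ=165.5° here. β=20.2, B=46.2. 7·(0.4372 − sin(2π·0.4372)/(2π)) = 2.6325 → s = 10.6325

10.6325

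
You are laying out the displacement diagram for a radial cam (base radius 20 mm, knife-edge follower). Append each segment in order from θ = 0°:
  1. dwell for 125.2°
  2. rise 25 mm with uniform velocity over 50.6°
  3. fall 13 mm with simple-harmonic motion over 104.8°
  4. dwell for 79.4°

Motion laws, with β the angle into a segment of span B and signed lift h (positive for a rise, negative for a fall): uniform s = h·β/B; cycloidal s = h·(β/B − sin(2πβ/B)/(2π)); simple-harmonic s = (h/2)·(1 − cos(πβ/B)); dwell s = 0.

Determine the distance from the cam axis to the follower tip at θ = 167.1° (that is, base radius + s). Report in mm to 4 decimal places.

seg 1 [0°–125.2°] dwell: s stays 0.0000
seg 2 [125.2°–175.8°] uniform, h=25: θ=167.1° here. β=41.9, B=50.6. 25·41.9/50.6 = 20.7016 → s = 20.7016
radial distance = base radius + s = 20 + 20.7016 = 40.7016

40.7016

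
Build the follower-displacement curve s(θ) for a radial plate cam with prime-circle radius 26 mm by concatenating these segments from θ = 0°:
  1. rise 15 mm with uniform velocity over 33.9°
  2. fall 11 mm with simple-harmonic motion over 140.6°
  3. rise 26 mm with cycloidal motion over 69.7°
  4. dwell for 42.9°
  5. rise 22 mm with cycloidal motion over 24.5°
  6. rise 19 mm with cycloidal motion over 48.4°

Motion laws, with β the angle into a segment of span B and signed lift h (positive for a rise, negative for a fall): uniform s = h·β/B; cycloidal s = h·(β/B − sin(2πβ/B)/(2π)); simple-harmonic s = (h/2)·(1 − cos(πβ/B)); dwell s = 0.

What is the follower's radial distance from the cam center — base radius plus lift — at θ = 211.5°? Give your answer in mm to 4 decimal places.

seg 1 [0°–33.9°] uniform, h=15: full span → s += 15 → s = 15.0000
seg 2 [33.9°–174.5°] simple-harmonic, h=-11: full span → s += -11 → s = 4.0000
seg 3 [174.5°–244.2°] cycloidal, h=26: θ=211.5° here. β=37, B=69.7. 26·(0.5308 − sin(2π·0.5308)/(2π)) = 14.5990 → s = 18.5990
radial distance = base radius + s = 26 + 18.5990 = 44.5990

44.5990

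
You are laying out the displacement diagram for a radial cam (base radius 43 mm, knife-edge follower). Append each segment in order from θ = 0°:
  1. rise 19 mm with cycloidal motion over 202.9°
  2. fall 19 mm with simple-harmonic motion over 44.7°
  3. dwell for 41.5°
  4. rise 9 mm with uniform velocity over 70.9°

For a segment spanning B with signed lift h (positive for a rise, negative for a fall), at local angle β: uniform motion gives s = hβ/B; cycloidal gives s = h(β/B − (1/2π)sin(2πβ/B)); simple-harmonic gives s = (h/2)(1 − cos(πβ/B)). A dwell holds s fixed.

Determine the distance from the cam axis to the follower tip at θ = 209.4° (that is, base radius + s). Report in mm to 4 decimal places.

seg 1 [0°–202.9°] cycloidal, h=19: full span → s += 19 → s = 19.0000
seg 2 [202.9°–247.6°] simple-harmonic, h=-19: θ=209.4° here. β=6.5, B=44.7. -19/2·(1 − cos(π·0.1454)) = -0.9742 → s = 18.0258
radial distance = base radius + s = 43 + 18.0258 = 61.0258

61.0258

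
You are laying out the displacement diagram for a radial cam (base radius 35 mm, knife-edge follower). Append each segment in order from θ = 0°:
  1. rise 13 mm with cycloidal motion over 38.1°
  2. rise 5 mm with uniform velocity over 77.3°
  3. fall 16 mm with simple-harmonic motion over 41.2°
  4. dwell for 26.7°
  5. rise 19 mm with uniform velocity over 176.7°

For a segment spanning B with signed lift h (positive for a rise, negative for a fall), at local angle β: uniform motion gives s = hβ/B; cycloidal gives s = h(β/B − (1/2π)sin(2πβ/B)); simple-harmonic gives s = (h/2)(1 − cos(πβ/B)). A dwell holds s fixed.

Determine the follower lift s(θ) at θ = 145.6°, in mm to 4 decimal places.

seg 1 [0°–38.1°] cycloidal, h=13: full span → s += 13 → s = 13.0000
seg 2 [38.1°–115.4°] uniform, h=5: full span → s += 5 → s = 18.0000
seg 3 [115.4°–156.6°] simple-harmonic, h=-16: θ=145.6° here. β=30.2, B=41.2. -16/2·(1 − cos(π·0.7330)) = -13.3470 → s = 4.6530

4.6530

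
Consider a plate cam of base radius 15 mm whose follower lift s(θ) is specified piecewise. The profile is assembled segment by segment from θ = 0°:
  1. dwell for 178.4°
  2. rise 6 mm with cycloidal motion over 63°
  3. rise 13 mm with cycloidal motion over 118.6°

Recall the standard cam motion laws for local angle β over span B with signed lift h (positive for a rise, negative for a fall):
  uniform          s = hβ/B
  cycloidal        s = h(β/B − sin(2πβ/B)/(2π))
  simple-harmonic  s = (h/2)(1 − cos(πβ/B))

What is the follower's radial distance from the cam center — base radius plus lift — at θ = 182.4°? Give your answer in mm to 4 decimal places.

seg 1 [0°–178.4°] dwell: s stays 0.0000
seg 2 [178.4°–241.4°] cycloidal, h=6: θ=182.4° here. β=4, B=63. 6·(0.0635 − sin(2π·0.0635)/(2π)) = 0.0100 → s = 0.0100
radial distance = base radius + s = 15 + 0.0100 = 15.0100

15.0100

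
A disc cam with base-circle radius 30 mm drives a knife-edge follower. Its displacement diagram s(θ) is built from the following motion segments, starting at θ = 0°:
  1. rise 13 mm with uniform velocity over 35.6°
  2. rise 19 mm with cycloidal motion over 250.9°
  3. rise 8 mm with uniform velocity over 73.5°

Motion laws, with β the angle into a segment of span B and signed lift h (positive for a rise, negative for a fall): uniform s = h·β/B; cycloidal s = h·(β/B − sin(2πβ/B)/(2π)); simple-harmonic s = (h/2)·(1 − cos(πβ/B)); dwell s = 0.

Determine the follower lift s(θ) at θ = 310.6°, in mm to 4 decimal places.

seg 1 [0°–35.6°] uniform, h=13: full span → s += 13 → s = 13.0000
seg 2 [35.6°–286.5°] cycloidal, h=19: full span → s += 19 → s = 32.0000
seg 3 [286.5°–360°] uniform, h=8: θ=310.6° here. β=24.1, B=73.5. 8·24.1/73.5 = 2.6231 → s = 34.6231

34.6231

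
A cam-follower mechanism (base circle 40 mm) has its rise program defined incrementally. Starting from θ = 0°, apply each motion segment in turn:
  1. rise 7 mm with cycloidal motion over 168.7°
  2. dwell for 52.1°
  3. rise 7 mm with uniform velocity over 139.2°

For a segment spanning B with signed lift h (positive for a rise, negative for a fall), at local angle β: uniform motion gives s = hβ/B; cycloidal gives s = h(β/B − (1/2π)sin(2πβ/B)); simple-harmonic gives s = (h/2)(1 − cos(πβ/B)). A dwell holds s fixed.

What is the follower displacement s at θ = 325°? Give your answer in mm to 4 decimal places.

seg 1 [0°–168.7°] cycloidal, h=7: full span → s += 7 → s = 7.0000
seg 2 [168.7°–220.8°] dwell: s stays 7.0000
seg 3 [220.8°–360°] uniform, h=7: θ=325° here. β=104.2, B=139.2. 7·104.2/139.2 = 5.2399 → s = 12.2399

12.2399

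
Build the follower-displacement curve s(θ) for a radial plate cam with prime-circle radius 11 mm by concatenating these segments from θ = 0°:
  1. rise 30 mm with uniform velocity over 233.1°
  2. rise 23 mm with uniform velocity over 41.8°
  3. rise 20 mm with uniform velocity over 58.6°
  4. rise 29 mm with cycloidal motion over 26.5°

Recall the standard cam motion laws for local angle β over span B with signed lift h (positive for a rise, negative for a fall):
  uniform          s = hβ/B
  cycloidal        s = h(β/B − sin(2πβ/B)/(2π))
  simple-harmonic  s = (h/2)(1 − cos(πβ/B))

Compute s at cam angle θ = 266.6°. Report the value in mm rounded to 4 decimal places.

seg 1 [0°–233.1°] uniform, h=30: full span → s += 30 → s = 30.0000
seg 2 [233.1°–274.9°] uniform, h=23: θ=266.6° here. β=33.5, B=41.8. 23·33.5/41.8 = 18.4330 → s = 48.4330

48.4330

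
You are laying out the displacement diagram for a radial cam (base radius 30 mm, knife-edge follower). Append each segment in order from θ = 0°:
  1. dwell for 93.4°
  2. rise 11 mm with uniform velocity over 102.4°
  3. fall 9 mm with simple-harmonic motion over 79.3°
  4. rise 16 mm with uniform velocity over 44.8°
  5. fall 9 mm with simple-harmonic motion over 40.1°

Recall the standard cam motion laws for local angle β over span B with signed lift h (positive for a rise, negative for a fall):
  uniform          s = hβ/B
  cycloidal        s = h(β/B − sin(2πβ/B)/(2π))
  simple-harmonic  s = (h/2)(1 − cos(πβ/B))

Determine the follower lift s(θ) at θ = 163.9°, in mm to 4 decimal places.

seg 1 [0°–93.4°] dwell: s stays 0.0000
seg 2 [93.4°–195.8°] uniform, h=11: θ=163.9° here. β=70.5, B=102.4. 11·70.5/102.4 = 7.5732 → s = 7.5732

7.5732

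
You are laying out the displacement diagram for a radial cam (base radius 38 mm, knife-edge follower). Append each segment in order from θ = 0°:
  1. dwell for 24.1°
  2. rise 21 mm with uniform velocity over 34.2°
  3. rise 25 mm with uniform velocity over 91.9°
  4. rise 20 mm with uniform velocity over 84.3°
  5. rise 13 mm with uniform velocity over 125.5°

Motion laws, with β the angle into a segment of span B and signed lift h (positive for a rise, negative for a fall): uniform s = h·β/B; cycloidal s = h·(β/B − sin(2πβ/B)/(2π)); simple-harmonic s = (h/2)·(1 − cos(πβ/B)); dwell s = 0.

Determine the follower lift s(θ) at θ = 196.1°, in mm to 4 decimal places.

seg 1 [0°–24.1°] dwell: s stays 0.0000
seg 2 [24.1°–58.3°] uniform, h=21: full span → s += 21 → s = 21.0000
seg 3 [58.3°–150.2°] uniform, h=25: full span → s += 25 → s = 46.0000
seg 4 [150.2°–234.5°] uniform, h=20: θ=196.1° here. β=45.9, B=84.3. 20·45.9/84.3 = 10.8897 → s = 56.8897

56.8897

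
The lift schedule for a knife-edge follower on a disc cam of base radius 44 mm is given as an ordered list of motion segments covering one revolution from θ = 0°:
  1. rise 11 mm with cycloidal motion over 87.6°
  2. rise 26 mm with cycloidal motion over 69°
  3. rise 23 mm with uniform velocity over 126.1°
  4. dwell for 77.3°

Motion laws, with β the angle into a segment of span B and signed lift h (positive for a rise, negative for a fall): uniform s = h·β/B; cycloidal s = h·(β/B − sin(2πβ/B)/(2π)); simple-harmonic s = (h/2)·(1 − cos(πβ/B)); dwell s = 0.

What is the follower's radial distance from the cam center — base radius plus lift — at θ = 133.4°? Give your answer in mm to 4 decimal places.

seg 1 [0°–87.6°] cycloidal, h=11: full span → s += 11 → s = 11.0000
seg 2 [87.6°–156.6°] cycloidal, h=26: θ=133.4° here. β=45.8, B=69. 26·(0.6638 − sin(2π·0.6638)/(2π)) = 20.8033 → s = 31.8033
radial distance = base radius + s = 44 + 31.8033 = 75.8033

75.8033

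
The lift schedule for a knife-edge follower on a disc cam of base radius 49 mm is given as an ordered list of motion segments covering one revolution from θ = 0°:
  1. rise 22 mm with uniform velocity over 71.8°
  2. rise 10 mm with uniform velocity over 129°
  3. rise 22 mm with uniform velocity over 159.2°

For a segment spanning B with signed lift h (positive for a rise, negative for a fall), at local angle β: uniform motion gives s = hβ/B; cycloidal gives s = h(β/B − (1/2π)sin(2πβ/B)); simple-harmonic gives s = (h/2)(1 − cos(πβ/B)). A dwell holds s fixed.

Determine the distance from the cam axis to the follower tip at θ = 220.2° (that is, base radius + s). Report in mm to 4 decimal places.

seg 1 [0°–71.8°] uniform, h=22: full span → s += 22 → s = 22.0000
seg 2 [71.8°–200.8°] uniform, h=10: full span → s += 10 → s = 32.0000
seg 3 [200.8°–360°] uniform, h=22: θ=220.2° here. β=19.4, B=159.2. 22·19.4/159.2 = 2.6809 → s = 34.6809
radial distance = base radius + s = 49 + 34.6809 = 83.6809

83.6809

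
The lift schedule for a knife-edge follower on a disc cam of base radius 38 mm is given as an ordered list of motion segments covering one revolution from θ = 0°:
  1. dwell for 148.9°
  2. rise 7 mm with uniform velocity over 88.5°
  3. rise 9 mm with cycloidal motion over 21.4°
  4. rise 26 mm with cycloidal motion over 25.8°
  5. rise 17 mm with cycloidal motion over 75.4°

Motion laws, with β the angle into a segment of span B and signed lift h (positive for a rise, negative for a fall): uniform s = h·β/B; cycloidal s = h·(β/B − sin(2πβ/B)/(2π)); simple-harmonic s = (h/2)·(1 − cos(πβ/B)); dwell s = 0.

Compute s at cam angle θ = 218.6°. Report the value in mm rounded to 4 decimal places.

seg 1 [0°–148.9°] dwell: s stays 0.0000
seg 2 [148.9°–237.4°] uniform, h=7: θ=218.6° here. β=69.7, B=88.5. 7·69.7/88.5 = 5.5130 → s = 5.5130

5.5130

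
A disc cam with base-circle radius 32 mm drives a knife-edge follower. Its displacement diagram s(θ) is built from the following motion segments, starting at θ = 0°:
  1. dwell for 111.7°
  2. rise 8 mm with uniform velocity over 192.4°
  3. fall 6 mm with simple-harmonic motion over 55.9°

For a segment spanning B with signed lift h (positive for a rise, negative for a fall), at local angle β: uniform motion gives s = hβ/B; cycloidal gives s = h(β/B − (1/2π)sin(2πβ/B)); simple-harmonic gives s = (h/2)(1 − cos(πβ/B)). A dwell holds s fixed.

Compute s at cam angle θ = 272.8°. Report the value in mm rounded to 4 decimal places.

seg 1 [0°–111.7°] dwell: s stays 0.0000
seg 2 [111.7°–304.1°] uniform, h=8: θ=272.8° here. β=161.1, B=192.4. 8·161.1/192.4 = 6.6985 → s = 6.6985

6.6985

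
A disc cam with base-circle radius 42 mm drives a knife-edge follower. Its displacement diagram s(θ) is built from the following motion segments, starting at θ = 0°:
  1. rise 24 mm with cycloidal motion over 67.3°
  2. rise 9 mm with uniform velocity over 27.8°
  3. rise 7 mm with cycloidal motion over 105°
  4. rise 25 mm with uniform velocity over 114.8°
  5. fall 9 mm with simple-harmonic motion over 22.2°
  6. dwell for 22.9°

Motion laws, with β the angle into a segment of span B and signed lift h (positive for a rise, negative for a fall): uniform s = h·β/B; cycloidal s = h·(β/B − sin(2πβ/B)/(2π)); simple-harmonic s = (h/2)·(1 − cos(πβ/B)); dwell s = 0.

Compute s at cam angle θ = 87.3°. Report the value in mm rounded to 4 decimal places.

seg 1 [0°–67.3°] cycloidal, h=24: full span → s += 24 → s = 24.0000
seg 2 [67.3°–95.1°] uniform, h=9: θ=87.3° here. β=20, B=27.8. 9·20/27.8 = 6.4748 → s = 30.4748

30.4748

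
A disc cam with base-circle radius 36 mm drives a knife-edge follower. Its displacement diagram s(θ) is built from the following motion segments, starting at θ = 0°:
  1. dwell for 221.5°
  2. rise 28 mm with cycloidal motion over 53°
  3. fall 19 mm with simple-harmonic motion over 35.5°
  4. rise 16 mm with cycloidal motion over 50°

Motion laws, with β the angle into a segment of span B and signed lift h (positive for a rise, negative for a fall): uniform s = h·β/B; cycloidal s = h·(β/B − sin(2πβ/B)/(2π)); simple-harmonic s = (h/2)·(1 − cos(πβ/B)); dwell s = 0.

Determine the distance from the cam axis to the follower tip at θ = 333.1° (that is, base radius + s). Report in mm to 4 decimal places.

seg 1 [0°–221.5°] dwell: s stays 0.0000
seg 2 [221.5°–274.5°] cycloidal, h=28: full span → s += 28 → s = 28.0000
seg 3 [274.5°–310°] simple-harmonic, h=-19: full span → s += -19 → s = 9.0000
seg 4 [310°–360°] cycloidal, h=16: θ=333.1° here. β=23.1, B=50. 16·(0.4620 − sin(2π·0.4620)/(2π)) = 6.7898 → s = 15.7898
radial distance = base radius + s = 36 + 15.7898 = 51.7898

51.7898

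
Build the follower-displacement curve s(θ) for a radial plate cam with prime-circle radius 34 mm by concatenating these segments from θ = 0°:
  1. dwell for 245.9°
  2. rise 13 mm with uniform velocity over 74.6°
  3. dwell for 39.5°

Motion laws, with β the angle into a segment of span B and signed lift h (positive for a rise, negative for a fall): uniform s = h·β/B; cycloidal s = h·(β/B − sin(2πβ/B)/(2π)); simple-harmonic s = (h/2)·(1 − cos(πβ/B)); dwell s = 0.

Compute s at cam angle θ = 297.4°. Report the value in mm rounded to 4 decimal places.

seg 1 [0°–245.9°] dwell: s stays 0.0000
seg 2 [245.9°–320.5°] uniform, h=13: θ=297.4° here. β=51.5, B=74.6. 13·51.5/74.6 = 8.9745 → s = 8.9745

8.9745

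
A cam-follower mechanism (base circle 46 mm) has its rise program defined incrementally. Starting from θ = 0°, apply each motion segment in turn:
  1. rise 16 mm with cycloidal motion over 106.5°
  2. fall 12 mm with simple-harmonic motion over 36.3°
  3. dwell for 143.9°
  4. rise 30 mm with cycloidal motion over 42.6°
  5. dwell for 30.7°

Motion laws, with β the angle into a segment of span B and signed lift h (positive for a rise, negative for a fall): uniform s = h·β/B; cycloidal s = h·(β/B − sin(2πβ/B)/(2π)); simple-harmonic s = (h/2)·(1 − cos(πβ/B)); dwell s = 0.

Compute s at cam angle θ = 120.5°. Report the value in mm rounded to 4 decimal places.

seg 1 [0°–106.5°] cycloidal, h=16: full span → s += 16 → s = 16.0000
seg 2 [106.5°–142.8°] simple-harmonic, h=-12: θ=120.5° here. β=14, B=36.3. -12/2·(1 − cos(π·0.3857)) = -3.8911 → s = 12.1089

12.1089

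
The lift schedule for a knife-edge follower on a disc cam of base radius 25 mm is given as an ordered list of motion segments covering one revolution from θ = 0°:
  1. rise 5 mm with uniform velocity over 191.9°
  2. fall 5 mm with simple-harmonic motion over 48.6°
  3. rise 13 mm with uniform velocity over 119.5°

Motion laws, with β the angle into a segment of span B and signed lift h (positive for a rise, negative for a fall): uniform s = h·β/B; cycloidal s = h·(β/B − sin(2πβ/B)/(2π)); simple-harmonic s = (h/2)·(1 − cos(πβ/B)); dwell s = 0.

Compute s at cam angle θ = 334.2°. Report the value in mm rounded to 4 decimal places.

seg 1 [0°–191.9°] uniform, h=5: full span → s += 5 → s = 5.0000
seg 2 [191.9°–240.5°] simple-harmonic, h=-5: full span → s += -5 → s = 0.0000
seg 3 [240.5°–360°] uniform, h=13: θ=334.2° here. β=93.7, B=119.5. 13·93.7/119.5 = 10.1933 → s = 10.1933

10.1933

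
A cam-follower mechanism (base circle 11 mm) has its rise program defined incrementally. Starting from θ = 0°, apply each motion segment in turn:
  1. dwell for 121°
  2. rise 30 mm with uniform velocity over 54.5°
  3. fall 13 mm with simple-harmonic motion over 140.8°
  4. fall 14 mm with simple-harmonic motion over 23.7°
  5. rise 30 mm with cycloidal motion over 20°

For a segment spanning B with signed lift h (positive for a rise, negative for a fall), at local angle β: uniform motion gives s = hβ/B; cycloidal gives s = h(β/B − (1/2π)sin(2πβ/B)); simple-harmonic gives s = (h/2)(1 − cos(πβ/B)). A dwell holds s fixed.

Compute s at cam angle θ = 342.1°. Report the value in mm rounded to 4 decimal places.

seg 1 [0°–121°] dwell: s stays 0.0000
seg 2 [121°–175.5°] uniform, h=30: full span → s += 30 → s = 30.0000
seg 3 [175.5°–316.3°] simple-harmonic, h=-13: full span → s += -13 → s = 17.0000
seg 4 [316.3°–340°] simple-harmonic, h=-14: full span → s += -14 → s = 3.0000
seg 5 [340°–360°] cycloidal, h=30: θ=342.1° here. β=2.1, B=20. 30·(0.1050 − sin(2π·0.1050)/(2π)) = 0.2236 → s = 3.2236

3.2236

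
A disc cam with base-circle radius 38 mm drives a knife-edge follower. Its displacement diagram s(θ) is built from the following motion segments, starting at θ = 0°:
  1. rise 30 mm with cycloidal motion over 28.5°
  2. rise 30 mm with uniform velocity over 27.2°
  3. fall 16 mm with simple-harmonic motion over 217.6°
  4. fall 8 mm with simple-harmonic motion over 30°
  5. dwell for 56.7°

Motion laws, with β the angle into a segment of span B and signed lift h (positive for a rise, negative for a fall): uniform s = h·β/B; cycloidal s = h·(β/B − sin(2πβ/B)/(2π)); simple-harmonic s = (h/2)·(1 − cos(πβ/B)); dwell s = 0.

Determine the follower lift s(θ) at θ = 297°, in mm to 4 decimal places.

seg 1 [0°–28.5°] cycloidal, h=30: full span → s += 30 → s = 30.0000
seg 2 [28.5°–55.7°] uniform, h=30: full span → s += 30 → s = 60.0000
seg 3 [55.7°–273.3°] simple-harmonic, h=-16: full span → s += -16 → s = 44.0000
seg 4 [273.3°–303.3°] simple-harmonic, h=-8: θ=297° here. β=23.7, B=30. -8/2·(1 − cos(π·0.7900)) = -7.1606 → s = 36.8394

36.8394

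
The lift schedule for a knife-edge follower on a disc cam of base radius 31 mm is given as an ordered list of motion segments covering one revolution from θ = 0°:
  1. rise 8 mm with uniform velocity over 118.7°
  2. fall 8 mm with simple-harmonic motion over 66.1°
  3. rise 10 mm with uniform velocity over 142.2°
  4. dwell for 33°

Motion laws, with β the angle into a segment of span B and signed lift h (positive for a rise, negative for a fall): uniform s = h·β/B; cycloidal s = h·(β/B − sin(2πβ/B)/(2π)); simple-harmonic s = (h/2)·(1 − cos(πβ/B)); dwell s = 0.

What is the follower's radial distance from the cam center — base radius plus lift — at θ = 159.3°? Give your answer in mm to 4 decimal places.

seg 1 [0°–118.7°] uniform, h=8: full span → s += 8 → s = 8.0000
seg 2 [118.7°–184.8°] simple-harmonic, h=-8: θ=159.3° here. β=40.6, B=66.1. -8/2·(1 − cos(π·0.6142)) = -5.4047 → s = 2.5953
radial distance = base radius + s = 31 + 2.5953 = 33.5953

33.5953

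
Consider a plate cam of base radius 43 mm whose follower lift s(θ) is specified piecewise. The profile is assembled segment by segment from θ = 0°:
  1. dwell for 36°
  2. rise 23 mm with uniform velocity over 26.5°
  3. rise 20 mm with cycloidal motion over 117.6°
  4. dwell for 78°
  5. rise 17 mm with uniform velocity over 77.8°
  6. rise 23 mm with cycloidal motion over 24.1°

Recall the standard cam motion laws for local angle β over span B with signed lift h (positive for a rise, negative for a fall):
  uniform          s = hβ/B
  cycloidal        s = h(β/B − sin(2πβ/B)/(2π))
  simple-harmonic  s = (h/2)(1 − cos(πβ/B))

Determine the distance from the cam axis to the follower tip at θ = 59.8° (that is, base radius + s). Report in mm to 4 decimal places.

seg 1 [0°–36°] dwell: s stays 0.0000
seg 2 [36°–62.5°] uniform, h=23: θ=59.8° here. β=23.8, B=26.5. 23·23.8/26.5 = 20.6566 → s = 20.6566
radial distance = base radius + s = 43 + 20.6566 = 63.6566

63.6566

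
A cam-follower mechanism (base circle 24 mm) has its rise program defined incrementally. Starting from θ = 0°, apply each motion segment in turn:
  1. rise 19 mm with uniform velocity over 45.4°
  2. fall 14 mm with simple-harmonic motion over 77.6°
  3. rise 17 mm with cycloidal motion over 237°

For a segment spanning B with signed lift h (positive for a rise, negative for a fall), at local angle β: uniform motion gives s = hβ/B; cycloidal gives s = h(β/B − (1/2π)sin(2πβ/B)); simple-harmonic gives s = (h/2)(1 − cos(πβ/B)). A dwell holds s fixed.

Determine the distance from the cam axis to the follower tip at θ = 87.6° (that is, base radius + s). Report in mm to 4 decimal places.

seg 1 [0°–45.4°] uniform, h=19: full span → s += 19 → s = 19.0000
seg 2 [45.4°–123°] simple-harmonic, h=-14: θ=87.6° here. β=42.2, B=77.6. -14/2·(1 − cos(π·0.5438)) = -7.9605 → s = 11.0395
radial distance = base radius + s = 24 + 11.0395 = 35.0395

35.0395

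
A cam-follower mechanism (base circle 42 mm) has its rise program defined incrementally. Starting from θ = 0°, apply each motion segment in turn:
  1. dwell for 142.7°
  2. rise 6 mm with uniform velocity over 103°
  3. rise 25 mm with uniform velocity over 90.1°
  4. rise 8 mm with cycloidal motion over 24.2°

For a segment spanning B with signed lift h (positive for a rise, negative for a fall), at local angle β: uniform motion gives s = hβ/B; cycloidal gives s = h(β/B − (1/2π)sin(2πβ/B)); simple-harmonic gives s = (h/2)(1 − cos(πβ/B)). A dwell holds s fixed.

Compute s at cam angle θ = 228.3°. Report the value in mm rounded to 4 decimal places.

seg 1 [0°–142.7°] dwell: s stays 0.0000
seg 2 [142.7°–245.7°] uniform, h=6: θ=228.3° here. β=85.6, B=103. 6·85.6/103 = 4.9864 → s = 4.9864

4.9864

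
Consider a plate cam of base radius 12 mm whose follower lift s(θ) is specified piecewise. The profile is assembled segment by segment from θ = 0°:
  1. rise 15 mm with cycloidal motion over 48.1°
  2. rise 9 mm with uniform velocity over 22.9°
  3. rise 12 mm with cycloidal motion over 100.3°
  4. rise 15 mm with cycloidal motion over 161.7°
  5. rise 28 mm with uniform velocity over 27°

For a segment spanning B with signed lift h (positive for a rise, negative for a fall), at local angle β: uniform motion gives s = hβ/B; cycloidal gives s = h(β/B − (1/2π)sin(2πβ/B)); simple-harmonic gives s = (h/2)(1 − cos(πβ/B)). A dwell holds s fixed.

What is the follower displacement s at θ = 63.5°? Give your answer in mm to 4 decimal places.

seg 1 [0°–48.1°] cycloidal, h=15: full span → s += 15 → s = 15.0000
seg 2 [48.1°–71°] uniform, h=9: θ=63.5° here. β=15.4, B=22.9. 9·15.4/22.9 = 6.0524 → s = 21.0524

21.0524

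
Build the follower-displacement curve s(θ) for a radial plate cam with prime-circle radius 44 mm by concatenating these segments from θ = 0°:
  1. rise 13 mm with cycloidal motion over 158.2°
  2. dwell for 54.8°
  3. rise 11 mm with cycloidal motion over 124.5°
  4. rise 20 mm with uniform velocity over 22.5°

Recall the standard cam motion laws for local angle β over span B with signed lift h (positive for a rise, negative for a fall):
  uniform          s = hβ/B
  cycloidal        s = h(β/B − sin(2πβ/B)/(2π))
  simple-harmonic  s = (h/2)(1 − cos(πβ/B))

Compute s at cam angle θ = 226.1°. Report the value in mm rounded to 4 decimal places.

seg 1 [0°–158.2°] cycloidal, h=13: full span → s += 13 → s = 13.0000
seg 2 [158.2°–213°] dwell: s stays 13.0000
seg 3 [213°–337.5°] cycloidal, h=11: θ=226.1° here. β=13.1, B=124.5. 11·(0.1052 − sin(2π·0.1052)/(2π)) = 0.0825 → s = 13.0825

13.0825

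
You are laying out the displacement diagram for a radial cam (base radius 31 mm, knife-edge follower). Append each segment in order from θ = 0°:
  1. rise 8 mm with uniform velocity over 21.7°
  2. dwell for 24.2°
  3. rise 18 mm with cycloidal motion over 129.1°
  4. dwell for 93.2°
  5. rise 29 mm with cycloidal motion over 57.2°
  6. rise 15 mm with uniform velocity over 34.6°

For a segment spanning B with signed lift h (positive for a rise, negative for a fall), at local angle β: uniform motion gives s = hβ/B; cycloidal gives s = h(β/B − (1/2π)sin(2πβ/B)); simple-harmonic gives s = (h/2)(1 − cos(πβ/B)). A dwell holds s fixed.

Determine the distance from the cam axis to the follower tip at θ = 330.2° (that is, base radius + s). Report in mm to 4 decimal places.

seg 1 [0°–21.7°] uniform, h=8: full span → s += 8 → s = 8.0000
seg 2 [21.7°–45.9°] dwell: s stays 8.0000
seg 3 [45.9°–175°] cycloidal, h=18: full span → s += 18 → s = 26.0000
seg 4 [175°–268.2°] dwell: s stays 26.0000
seg 5 [268.2°–325.4°] cycloidal, h=29: full span → s += 29 → s = 55.0000
seg 6 [325.4°–360°] uniform, h=15: θ=330.2° here. β=4.8, B=34.6. 15·4.8/34.6 = 2.0809 → s = 57.0809
radial distance = base radius + s = 31 + 57.0809 = 88.0809

88.0809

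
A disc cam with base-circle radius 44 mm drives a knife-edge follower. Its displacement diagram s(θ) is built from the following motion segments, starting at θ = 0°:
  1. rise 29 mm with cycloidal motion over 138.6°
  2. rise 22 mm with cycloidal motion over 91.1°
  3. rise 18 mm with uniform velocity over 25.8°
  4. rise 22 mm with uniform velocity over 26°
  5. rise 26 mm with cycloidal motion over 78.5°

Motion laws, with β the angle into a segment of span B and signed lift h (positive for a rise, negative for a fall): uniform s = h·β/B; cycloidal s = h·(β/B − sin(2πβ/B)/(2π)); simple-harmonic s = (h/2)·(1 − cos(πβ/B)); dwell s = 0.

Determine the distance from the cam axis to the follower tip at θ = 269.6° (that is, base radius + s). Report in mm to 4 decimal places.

seg 1 [0°–138.6°] cycloidal, h=29: full span → s += 29 → s = 29.0000
seg 2 [138.6°–229.7°] cycloidal, h=22: full span → s += 22 → s = 51.0000
seg 3 [229.7°–255.5°] uniform, h=18: full span → s += 18 → s = 69.0000
seg 4 [255.5°–281.5°] uniform, h=22: θ=269.6° here. β=14.1, B=26. 22·14.1/26 = 11.9308 → s = 80.9308
radial distance = base radius + s = 44 + 80.9308 = 124.9308

124.9308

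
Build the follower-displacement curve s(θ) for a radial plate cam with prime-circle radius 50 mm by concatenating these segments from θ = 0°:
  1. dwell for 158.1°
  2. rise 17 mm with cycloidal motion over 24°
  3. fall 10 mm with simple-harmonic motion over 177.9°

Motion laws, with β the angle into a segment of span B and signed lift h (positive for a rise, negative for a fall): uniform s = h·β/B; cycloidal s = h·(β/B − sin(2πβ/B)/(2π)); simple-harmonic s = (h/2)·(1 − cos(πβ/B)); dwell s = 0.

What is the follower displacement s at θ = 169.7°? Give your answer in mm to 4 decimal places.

seg 1 [0°–158.1°] dwell: s stays 0.0000
seg 2 [158.1°–182.1°] cycloidal, h=17: θ=169.7° here. β=11.6, B=24. 17·(0.4833 − sin(2π·0.4833)/(2π)) = 7.9339 → s = 7.9339

7.9339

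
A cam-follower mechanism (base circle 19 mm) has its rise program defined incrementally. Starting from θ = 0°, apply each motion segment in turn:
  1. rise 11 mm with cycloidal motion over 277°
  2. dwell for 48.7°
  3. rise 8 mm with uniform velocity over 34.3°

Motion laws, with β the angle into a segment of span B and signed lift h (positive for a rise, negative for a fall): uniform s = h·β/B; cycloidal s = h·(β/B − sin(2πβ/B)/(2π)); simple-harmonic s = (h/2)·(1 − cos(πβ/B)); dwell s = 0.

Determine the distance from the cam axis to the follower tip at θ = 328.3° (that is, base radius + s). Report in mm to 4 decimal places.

seg 1 [0°–277°] cycloidal, h=11: full span → s += 11 → s = 11.0000
seg 2 [277°–325.7°] dwell: s stays 11.0000
seg 3 [325.7°–360°] uniform, h=8: θ=328.3° here. β=2.6, B=34.3. 8·2.6/34.3 = 0.6064 → s = 11.6064
radial distance = base radius + s = 19 + 11.6064 = 30.6064

30.6064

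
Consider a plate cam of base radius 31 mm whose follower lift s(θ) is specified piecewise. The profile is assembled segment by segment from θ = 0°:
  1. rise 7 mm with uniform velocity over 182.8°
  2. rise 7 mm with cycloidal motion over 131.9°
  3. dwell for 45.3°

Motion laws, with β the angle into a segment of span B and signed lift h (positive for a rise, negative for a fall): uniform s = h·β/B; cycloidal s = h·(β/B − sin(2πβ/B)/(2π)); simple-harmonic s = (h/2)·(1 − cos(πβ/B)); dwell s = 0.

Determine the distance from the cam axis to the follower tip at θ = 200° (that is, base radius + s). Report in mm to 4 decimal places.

seg 1 [0°–182.8°] uniform, h=7: full span → s += 7 → s = 7.0000
seg 2 [182.8°–314.7°] cycloidal, h=7: θ=200° here. β=17.2, B=131.9. 7·(0.1304 − sin(2π·0.1304)/(2π)) = 0.0988 → s = 7.0988
radial distance = base radius + s = 31 + 7.0988 = 38.0988

38.0988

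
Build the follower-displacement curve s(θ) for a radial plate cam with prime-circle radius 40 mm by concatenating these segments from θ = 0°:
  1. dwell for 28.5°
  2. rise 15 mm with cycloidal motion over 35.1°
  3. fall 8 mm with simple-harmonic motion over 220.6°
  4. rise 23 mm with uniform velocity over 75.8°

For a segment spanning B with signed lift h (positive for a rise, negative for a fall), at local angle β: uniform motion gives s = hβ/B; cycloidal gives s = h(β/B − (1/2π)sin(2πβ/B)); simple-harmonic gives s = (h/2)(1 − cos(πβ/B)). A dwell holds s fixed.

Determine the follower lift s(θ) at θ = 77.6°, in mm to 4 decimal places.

seg 1 [0°–28.5°] dwell: s stays 0.0000
seg 2 [28.5°–63.6°] cycloidal, h=15: full span → s += 15 → s = 15.0000
seg 3 [63.6°–284.2°] simple-harmonic, h=-8: θ=77.6° here. β=14, B=220.6. -8/2·(1 − cos(π·0.0635)) = -0.0792 → s = 14.9208

14.9208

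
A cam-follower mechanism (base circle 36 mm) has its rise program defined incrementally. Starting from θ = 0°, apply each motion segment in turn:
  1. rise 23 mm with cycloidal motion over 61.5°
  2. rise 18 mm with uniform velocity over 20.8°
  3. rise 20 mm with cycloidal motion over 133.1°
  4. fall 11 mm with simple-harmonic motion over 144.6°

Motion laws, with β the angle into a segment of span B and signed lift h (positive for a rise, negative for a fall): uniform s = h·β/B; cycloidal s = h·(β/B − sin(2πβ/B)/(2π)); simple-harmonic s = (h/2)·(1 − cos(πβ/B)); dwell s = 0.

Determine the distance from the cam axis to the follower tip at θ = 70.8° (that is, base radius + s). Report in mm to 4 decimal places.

seg 1 [0°–61.5°] cycloidal, h=23: full span → s += 23 → s = 23.0000
seg 2 [61.5°–82.3°] uniform, h=18: θ=70.8° here. β=9.3, B=20.8. 18·9.3/20.8 = 8.0481 → s = 31.0481
radial distance = base radius + s = 36 + 31.0481 = 67.0481

67.0481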